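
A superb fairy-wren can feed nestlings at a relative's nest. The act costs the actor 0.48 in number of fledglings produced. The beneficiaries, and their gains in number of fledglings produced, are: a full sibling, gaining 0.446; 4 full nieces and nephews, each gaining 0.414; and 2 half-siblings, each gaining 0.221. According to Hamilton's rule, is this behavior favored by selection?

Yes

Hamilton's rule: the trait is favored when the sum of r·B over every recipient exceeds the actor's cost C.
r to a full sibling = 1/2 (full sibs share both parents — two paths of length 2: r = 2·(1/2)^2 = 1/2).
r to a full niece or nephew = 1/4 (full aunt/uncle↔niece/nephew: two paths of length 3 through the shared grandparent pair: r = 2·(1/2)^3 = 1/4).
r to a half-sibling = 0.25 (half-sibs share one parent — one path of length 2: r = (1/2)^2 = 1/4).
Summing one r·B term per recipient: 1·0.5·0.446 + 4·0.25·0.414 + 2·0.25·0.221 = 0.7475.
0.7475 > 0.48: the indirect benefit exceeds the cost.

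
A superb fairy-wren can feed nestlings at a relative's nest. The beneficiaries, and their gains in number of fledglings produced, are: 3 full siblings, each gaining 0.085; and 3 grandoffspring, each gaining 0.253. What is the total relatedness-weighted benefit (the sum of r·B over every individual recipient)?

r to a full sibling = 1/2 (full sibs share both parents — two paths of length 2: r = 2·(1/2)^2 = 1/2).
r to a grandoffspring = 1/4 (two parent–offspring links: r = (1/2)^2 = 1/4).
Summing one r·B term per recipient: 3·0.5·0.085 + 3·0.25·0.253 = 0.31725.

0.31725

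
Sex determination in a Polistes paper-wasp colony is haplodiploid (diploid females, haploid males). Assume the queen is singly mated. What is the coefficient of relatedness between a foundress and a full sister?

0.75

Haplodiploid full sisters inherit their father's entire haploid genome identically (contributing 1/2) and on average half of their mother's contribution (1/2 · 1/2 = 1/4); r = 1/2 + 1/4 = 3/4.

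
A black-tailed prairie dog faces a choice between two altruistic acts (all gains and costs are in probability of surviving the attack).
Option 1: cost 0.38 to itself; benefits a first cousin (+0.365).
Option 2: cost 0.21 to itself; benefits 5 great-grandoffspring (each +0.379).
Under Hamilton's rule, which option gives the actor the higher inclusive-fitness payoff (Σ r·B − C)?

Option 2

Option 1: r to a first cousin = 0.125.
Option 1: Σ r·B − C = (1·0.125·0.365) − 0.38 = -0.334375.
Option 2: r to a great-grandoffspring = 0.125.
Option 2: Σ r·B − C = (5·0.125·0.379) − 0.21 = 0.026875.
Option 2 has the higher net inclusive-fitness payoff.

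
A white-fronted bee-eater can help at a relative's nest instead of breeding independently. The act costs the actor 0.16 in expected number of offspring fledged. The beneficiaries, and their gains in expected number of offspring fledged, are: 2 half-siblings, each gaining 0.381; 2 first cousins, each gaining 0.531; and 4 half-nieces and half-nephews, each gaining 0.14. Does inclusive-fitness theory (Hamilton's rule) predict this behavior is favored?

Hamilton's rule: the trait is favored when the sum of r·B over every recipient exceeds the actor's cost C.
r to a half-sibling = 1/4 (half-sibs share one parent — one path of length 2: r = (1/2)^2 = 1/4).
r to a first cousin = 1/8 (first cousins share one grandparent pair — two paths of length 4: r = 2·(1/2)^4 = 1/8).
r to a half-niece or half-nephew = 1/8 (half-aunt/uncle↔niece/nephew: one path of length 3: r = (1/2)^3 = 1/8).
Summing one r·B term per recipient: 2·0.25·0.381 + 2·0.125·0.531 + 4·0.125·0.14 = 0.39325.
0.39325 > 0.16: the indirect benefit exceeds the cost.

Yes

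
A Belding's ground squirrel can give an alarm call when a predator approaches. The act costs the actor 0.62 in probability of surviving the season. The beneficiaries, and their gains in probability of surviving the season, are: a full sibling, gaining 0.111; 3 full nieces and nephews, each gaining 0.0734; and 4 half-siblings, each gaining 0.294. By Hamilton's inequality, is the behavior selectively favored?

Hamilton's rule: the trait is favored when the sum of r·B over every recipient exceeds the actor's cost C.
r to a full sibling = 0.5 (full sibs share both parents — two paths of length 2: r = 2·(1/2)^2 = 1/2).
r to a full niece or nephew = 1/4 (full aunt/uncle↔niece/nephew: two paths of length 3 through the shared grandparent pair: r = 2·(1/2)^3 = 1/4).
r to a half-sibling = 1/4 (half-sibs share one parent — one path of length 2: r = (1/2)^2 = 1/4).
Summing one r·B term per recipient: 1·0.5·0.111 + 3·0.25·0.0734 + 4·0.25·0.294 = 0.40455.
0.40455 < 0.62: the indirect benefit is less than the cost.

No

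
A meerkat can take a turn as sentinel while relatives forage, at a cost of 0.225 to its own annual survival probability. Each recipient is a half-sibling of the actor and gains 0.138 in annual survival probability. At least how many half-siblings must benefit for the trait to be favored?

r to a half-sibling = 1/4 (half-sibs share one parent — one path of length 2: r = (1/2)^2 = 1/4).
Hamilton's rule: n·r·B > C  ⇒  n > C/(r·B) = 0.225/(0.25·0.138) = 6.522.
The smallest integer exceeding 6.522 is 7.

7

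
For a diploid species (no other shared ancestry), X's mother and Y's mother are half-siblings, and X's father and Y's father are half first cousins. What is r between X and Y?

With two independent routes of shared ancestry, r is the sum of the two contributions.
X and Y are related in two ways: half first cousins through their mothers (r = 1/16) and half second cousins through their fathers (r = 1/64).
r = 1/16 + 1/64 = 0.078125.

0.078125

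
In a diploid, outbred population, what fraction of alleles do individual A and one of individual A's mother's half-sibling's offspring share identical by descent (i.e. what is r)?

0.0625

Each parent–offspring link contributes a factor of 1/2, and independent paths through distinct common ancestors add.
Half first cousins share one grandparent — one path of length 4: r = (1/2)^4 = 1/16.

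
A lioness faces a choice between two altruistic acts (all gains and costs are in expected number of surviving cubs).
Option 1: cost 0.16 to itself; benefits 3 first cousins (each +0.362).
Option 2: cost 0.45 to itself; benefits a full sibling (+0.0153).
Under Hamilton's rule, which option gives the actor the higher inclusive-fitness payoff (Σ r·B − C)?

Option 1: r to a first cousin = 0.125.
Option 1: Σ r·B − C = (3·0.125·0.362) − 0.16 = -0.02425.
Option 2: r to a full sibling = 0.5.
Option 2: Σ r·B − C = (1·0.5·0.0153) − 0.45 = -0.44235.
Option 1 has the higher net inclusive-fitness payoff.

Option 1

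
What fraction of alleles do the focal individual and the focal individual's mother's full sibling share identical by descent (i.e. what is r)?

Each parent–offspring link contributes a factor of 1/2, and independent paths through distinct common ancestors add.
Full aunt/uncle↔niece/nephew: two paths of length 3 through the shared grandparent pair: r = 2·(1/2)^3 = 1/4.

0.25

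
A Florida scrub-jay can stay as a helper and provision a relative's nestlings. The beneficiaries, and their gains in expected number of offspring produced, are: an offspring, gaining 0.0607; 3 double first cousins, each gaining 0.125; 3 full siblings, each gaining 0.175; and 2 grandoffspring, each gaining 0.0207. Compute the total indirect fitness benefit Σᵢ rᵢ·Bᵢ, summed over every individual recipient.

0.39695

r to an offspring = 1/2 (one parent–offspring link: r = (1/2)^1 = 1/2).
r to a double first cousin = 0.25 (double first cousins share both grandparent pairs — four paths of length 4: r = 4·(1/2)^4 = 1/4).
r to a full sibling = 1/2 (full sibs share both parents — two paths of length 2: r = 2·(1/2)^2 = 1/2).
r to a grandoffspring = 0.25 (two parent–offspring links: r = (1/2)^2 = 1/4).
Summing one r·B term per recipient: 1·0.5·0.0607 + 3·0.25·0.125 + 3·0.5·0.175 + 2·0.25·0.0207 = 0.39695.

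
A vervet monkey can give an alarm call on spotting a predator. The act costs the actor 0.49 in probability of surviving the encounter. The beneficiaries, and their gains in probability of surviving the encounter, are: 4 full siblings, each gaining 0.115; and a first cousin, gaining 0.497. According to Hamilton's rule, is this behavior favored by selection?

Hamilton's rule: the trait is favored when the sum of r·B over every recipient exceeds the actor's cost C.
r to a full sibling = 1/2 (full sibs share both parents — two paths of length 2: r = 2·(1/2)^2 = 1/2).
r to a first cousin = 1/8 (first cousins share one grandparent pair — two paths of length 4: r = 2·(1/2)^4 = 1/8).
Summing one r·B term per recipient: 4·0.5·0.115 + 1·0.125·0.497 = 0.292125.
0.292125 < 0.49: the indirect benefit is less than the cost.

No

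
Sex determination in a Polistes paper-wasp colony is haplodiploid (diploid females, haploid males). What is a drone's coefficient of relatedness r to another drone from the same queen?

0.5

Haploid brothers each carry a random half of the queen's diploid genome, so on average they share half: r = 1/2.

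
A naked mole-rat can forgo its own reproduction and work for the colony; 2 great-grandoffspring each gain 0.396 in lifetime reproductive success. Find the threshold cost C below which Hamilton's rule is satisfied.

r to a great-grandoffspring = 1/8 (three parent–offspring links: r = (1/2)^3 = 1/8).
Hamilton's rule: n·r·B > C, so the trait is favored while C < n·r·B = 2·0.125·0.396 = 0.099.

0.099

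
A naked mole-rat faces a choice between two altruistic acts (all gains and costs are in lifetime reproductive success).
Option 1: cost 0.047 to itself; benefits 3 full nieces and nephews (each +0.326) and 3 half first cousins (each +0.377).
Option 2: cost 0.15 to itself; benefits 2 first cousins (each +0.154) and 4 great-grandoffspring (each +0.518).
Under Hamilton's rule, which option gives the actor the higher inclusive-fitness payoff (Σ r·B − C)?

Option 1

Option 1: r to a full niece or nephew = 0.25.
Option 1: r to a half first cousin = 0.0625.
Option 1: Σ r·B − C = (3·0.25·0.326 + 3·0.0625·0.377) − 0.047 = 0.2681875.
Option 2: r to a first cousin = 0.125.
Option 2: r to a great-grandoffspring = 0.125.
Option 2: Σ r·B − C = (2·0.125·0.154 + 4·0.125·0.518) − 0.15 = 0.1475.
Option 1 has the higher net inclusive-fitness payoff.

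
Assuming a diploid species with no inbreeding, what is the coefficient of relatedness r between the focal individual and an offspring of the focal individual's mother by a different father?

0.25

Each parent–offspring link contributes a factor of 1/2, and independent paths through distinct common ancestors add.
Half-sibs share one parent — one path of length 2: r = (1/2)^2 = 1/4.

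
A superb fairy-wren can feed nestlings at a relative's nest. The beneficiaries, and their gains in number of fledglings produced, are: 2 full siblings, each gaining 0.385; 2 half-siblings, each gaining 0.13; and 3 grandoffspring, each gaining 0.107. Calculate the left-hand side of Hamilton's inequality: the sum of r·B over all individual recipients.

0.53025

r to a full sibling = 0.5 (full sibs share both parents — two paths of length 2: r = 2·(1/2)^2 = 1/2).
r to a half-sibling = 0.25 (half-sibs share one parent — one path of length 2: r = (1/2)^2 = 1/4).
r to a grandoffspring = 1/4 (two parent–offspring links: r = (1/2)^2 = 1/4).
Summing one r·B term per recipient: 2·0.5·0.385 + 2·0.25·0.13 + 3·0.25·0.107 = 0.53025.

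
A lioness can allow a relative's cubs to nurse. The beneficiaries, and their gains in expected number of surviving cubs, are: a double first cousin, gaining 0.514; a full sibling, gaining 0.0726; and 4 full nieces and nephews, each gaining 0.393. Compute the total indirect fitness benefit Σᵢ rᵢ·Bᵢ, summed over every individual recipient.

r to a double first cousin = 1/4 (double first cousins share both grandparent pairs — four paths of length 4: r = 4·(1/2)^4 = 1/4).
r to a full sibling = 1/2 (full sibs share both parents — two paths of length 2: r = 2·(1/2)^2 = 1/2).
r to a full niece or nephew = 1/4 (full aunt/uncle↔niece/nephew: two paths of length 3 through the shared grandparent pair: r = 2·(1/2)^3 = 1/4).
Summing one r·B term per recipient: 1·0.25·0.514 + 1·0.5·0.0726 + 4·0.25·0.393 = 0.5578.

0.5578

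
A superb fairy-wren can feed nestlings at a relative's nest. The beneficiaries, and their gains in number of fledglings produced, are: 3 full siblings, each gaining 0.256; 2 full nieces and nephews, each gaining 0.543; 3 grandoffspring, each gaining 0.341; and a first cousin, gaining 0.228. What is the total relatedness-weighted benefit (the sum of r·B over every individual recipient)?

r to a full sibling = 1/2 (full sibs share both parents — two paths of length 2: r = 2·(1/2)^2 = 1/2).
r to a full niece or nephew = 1/4 (full aunt/uncle↔niece/nephew: two paths of length 3 through the shared grandparent pair: r = 2·(1/2)^3 = 1/4).
r to a grandoffspring = 1/4 (two parent–offspring links: r = (1/2)^2 = 1/4).
r to a first cousin = 0.125 (first cousins share one grandparent pair — two paths of length 4: r = 2·(1/2)^4 = 1/8).
Summing one r·B term per recipient: 3·0.5·0.256 + 2·0.25·0.543 + 3·0.25·0.341 + 1·0.125·0.228 = 0.93975.

0.93975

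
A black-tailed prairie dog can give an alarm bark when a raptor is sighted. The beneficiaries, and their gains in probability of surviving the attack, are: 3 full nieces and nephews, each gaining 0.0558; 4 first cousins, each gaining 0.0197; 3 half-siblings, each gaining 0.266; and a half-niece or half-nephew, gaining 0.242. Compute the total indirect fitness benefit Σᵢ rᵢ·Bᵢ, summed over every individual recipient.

0.28145

r to a full niece or nephew = 1/4 (full aunt/uncle↔niece/nephew: two paths of length 3 through the shared grandparent pair: r = 2·(1/2)^3 = 1/4).
r to a first cousin = 1/8 (first cousins share one grandparent pair — two paths of length 4: r = 2·(1/2)^4 = 1/8).
r to a half-sibling = 1/4 (half-sibs share one parent — one path of length 2: r = (1/2)^2 = 1/4).
r to a half-niece or half-nephew = 1/8 (half-aunt/uncle↔niece/nephew: one path of length 3: r = (1/2)^3 = 1/8).
Summing one r·B term per recipient: 3·0.25·0.0558 + 4·0.125·0.0197 + 3·0.25·0.266 + 1·0.125·0.242 = 0.28145.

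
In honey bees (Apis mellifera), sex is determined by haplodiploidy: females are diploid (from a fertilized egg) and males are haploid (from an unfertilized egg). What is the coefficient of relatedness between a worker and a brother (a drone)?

0.25

Her haploid brother carries none of their father's genes and a random half of their mother's genome; that half matches the maternal half of her own genome with probability 1/2: r = 1/2 · 1/2 = 1/4.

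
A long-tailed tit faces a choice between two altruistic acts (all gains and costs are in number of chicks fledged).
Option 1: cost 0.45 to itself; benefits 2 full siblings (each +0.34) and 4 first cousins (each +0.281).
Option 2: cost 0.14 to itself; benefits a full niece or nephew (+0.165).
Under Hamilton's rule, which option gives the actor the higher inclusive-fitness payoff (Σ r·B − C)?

Option 1

Option 1: r to a full sibling = 0.5.
Option 1: r to a first cousin = 0.125.
Option 1: Σ r·B − C = (2·0.5·0.34 + 4·0.125·0.281) − 0.45 = 0.0305.
Option 2: r to a full niece or nephew = 0.25.
Option 2: Σ r·B − C = (1·0.25·0.165) − 0.14 = -0.09875.
Option 1 has the higher net inclusive-fitness payoff.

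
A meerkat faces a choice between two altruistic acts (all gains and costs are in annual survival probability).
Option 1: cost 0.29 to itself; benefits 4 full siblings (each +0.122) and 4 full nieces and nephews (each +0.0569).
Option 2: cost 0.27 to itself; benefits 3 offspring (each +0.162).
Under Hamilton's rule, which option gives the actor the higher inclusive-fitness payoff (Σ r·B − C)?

Option 1

Option 1: r to a full sibling = 0.5.
Option 1: r to a full niece or nephew = 0.25.
Option 1: Σ r·B − C = (4·0.5·0.122 + 4·0.25·0.0569) − 0.29 = 0.0109.
Option 2: r to an offspring = 0.5.
Option 2: Σ r·B − C = (3·0.5·0.162) − 0.27 = -0.027.
Option 1 has the higher net inclusive-fitness payoff.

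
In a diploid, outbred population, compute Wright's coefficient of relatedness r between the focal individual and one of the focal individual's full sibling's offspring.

0.25

Each parent–offspring link contributes a factor of 1/2, and independent paths through distinct common ancestors add.
Full aunt/uncle↔niece/nephew: two paths of length 3 through the shared grandparent pair: r = 2·(1/2)^3 = 1/4.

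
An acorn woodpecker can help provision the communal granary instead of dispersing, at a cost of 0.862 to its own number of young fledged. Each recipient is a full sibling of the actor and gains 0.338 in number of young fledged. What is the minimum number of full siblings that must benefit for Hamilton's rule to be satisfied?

6

r to a full sibling = 0.5 (full sibs share both parents — two paths of length 2: r = 2·(1/2)^2 = 1/2).
Hamilton's rule: n·r·B > C  ⇒  n > C/(r·B) = 0.862/(0.5·0.338) = 5.101.
The smallest integer exceeding 5.101 is 6.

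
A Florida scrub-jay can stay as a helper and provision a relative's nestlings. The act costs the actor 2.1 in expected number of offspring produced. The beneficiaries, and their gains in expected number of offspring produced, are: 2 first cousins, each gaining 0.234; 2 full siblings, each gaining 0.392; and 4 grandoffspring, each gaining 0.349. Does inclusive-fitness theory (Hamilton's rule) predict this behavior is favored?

No

Hamilton's rule: the trait is favored when the sum of r·B over every recipient exceeds the actor's cost C.
r to a first cousin = 1/8 (first cousins share one grandparent pair — two paths of length 4: r = 2·(1/2)^4 = 1/8).
r to a full sibling = 1/2 (full sibs share both parents — two paths of length 2: r = 2·(1/2)^2 = 1/2).
r to a grandoffspring = 0.25 (two parent–offspring links: r = (1/2)^2 = 1/4).
Summing one r·B term per recipient: 2·0.125·0.234 + 2·0.5·0.392 + 4·0.25·0.349 = 0.7995.
0.7995 < 2.1: the indirect benefit is less than the cost.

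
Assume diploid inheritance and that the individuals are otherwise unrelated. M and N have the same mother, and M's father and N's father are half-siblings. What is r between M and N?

0.3125

Independent pedigree routes through distinct common ancestors add.
M and N are related in two ways: half-sibs through their shared mother (r = 1/4) and half first cousins through their fathers (r = 1/16).
r = 1/4 + 1/16 = 5/16 = 0.3125.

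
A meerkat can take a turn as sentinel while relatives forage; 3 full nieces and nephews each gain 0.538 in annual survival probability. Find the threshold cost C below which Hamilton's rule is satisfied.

0.4035

r to a full niece or nephew = 1/4 (full aunt/uncle↔niece/nephew: two paths of length 3 through the shared grandparent pair: r = 2·(1/2)^3 = 1/4).
Hamilton's rule: n·r·B > C, so the trait is favored while C < n·r·B = 3·0.25·0.538 = 0.4035.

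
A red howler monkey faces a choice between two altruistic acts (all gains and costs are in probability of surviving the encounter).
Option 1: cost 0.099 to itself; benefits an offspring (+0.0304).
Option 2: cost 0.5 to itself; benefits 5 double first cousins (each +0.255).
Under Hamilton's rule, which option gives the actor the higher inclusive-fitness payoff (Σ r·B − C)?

Option 1: r to an offspring = 0.5.
Option 1: Σ r·B − C = (1·0.5·0.0304) − 0.099 = -0.0838.
Option 2: r to a double first cousin = 0.25.
Option 2: Σ r·B − C = (5·0.25·0.255) − 0.5 = -0.18125.
Option 1 has the higher net inclusive-fitness payoff.

Option 1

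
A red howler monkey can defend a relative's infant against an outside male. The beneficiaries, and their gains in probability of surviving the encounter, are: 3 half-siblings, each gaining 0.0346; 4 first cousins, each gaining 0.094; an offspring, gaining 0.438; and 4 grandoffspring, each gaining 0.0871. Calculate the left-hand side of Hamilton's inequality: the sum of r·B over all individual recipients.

r to a half-sibling = 1/4 (half-sibs share one parent — one path of length 2: r = (1/2)^2 = 1/4).
r to a first cousin = 0.125 (first cousins share one grandparent pair — two paths of length 4: r = 2·(1/2)^4 = 1/8).
r to an offspring = 0.5 (one parent–offspring link: r = (1/2)^1 = 1/2).
r to a grandoffspring = 1/4 (two parent–offspring links: r = (1/2)^2 = 1/4).
Summing one r·B term per recipient: 3·0.25·0.0346 + 4·0.125·0.094 + 1·0.5·0.438 + 4·0.25·0.0871 = 0.37905.

0.37905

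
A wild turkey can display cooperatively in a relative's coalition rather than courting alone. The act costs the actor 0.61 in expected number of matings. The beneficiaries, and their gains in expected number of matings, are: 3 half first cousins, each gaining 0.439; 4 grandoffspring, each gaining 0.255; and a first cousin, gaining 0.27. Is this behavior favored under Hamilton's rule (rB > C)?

Hamilton's rule: the trait is favored when the sum of r·B over every recipient exceeds the actor's cost C.
r to a half first cousin = 0.0625 (half first cousins share one grandparent — one path of length 4: r = (1/2)^4 = 1/16).
r to a grandoffspring = 1/4 (two parent–offspring links: r = (1/2)^2 = 1/4).
r to a first cousin = 0.125 (first cousins share one grandparent pair — two paths of length 4: r = 2·(1/2)^4 = 1/8).
Summing one r·B term per recipient: 3·0.0625·0.439 + 4·0.25·0.255 + 1·0.125·0.27 = 0.3710625.
0.3710625 < 0.61: the indirect benefit is less than the cost.

No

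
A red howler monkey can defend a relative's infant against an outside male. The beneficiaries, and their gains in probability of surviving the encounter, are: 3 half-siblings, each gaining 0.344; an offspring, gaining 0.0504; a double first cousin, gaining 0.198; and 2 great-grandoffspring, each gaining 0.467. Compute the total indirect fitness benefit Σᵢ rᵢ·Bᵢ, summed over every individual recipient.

r to a half-sibling = 0.25 (half-sibs share one parent — one path of length 2: r = (1/2)^2 = 1/4).
r to an offspring = 1/2 (one parent–offspring link: r = (1/2)^1 = 1/2).
r to a double first cousin = 0.25 (double first cousins share both grandparent pairs — four paths of length 4: r = 4·(1/2)^4 = 1/4).
r to a great-grandoffspring = 0.125 (three parent–offspring links: r = (1/2)^3 = 1/8).
Summing one r·B term per recipient: 3·0.25·0.344 + 1·0.5·0.0504 + 1·0.25·0.198 + 2·0.125·0.467 = 0.44945.

0.44945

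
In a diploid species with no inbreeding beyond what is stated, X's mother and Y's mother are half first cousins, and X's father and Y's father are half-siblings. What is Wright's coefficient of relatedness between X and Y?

0.078125

Relatedness sums over independent paths through distinct common ancestors.
X and Y are related in two ways: half second cousins through their mothers (r = 1/64) and half first cousins through their fathers (r = 1/16).
r = 1/64 + 1/16 = 0.078125.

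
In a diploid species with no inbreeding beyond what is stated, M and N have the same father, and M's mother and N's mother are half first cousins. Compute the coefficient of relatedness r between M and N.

0.265625

Independent pedigree routes through distinct common ancestors add.
M and N are related in two ways: half-sibs through their shared father (r = 1/4) and half second cousins through their mothers (r = 1/64).
r = 1/4 + 1/64 = 17/64 = 0.265625.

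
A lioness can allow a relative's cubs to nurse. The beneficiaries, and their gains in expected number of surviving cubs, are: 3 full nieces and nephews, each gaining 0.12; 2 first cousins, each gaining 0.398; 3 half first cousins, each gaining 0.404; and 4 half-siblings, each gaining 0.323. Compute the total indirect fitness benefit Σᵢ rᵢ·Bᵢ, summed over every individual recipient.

0.58825

r to a full niece or nephew = 0.25 (full aunt/uncle↔niece/nephew: two paths of length 3 through the shared grandparent pair: r = 2·(1/2)^3 = 1/4).
r to a first cousin = 1/8 (first cousins share one grandparent pair — two paths of length 4: r = 2·(1/2)^4 = 1/8).
r to a half first cousin = 1/16 (half first cousins share one grandparent — one path of length 4: r = (1/2)^4 = 1/16).
r to a half-sibling = 0.25 (half-sibs share one parent — one path of length 2: r = (1/2)^2 = 1/4).
Summing one r·B term per recipient: 3·0.25·0.12 + 2·0.125·0.398 + 3·0.0625·0.404 + 4·0.25·0.323 = 0.58825.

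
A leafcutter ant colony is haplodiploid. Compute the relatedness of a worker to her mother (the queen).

0.5

One meiotic link between diploid queen and diploid daughter: r = 1/2.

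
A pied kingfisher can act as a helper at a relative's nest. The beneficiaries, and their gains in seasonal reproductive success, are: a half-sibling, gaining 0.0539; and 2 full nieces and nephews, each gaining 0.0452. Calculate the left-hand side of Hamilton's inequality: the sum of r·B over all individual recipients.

r to a half-sibling = 1/4 (half-sibs share one parent — one path of length 2: r = (1/2)^2 = 1/4).
r to a full niece or nephew = 0.25 (full aunt/uncle↔niece/nephew: two paths of length 3 through the shared grandparent pair: r = 2·(1/2)^3 = 1/4).
Summing one r·B term per recipient: 1·0.25·0.0539 + 2·0.25·0.0452 = 0.036075.

0.036075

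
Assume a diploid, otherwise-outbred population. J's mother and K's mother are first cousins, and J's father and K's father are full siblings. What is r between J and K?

Relatedness sums over independent paths through distinct common ancestors.
J and K are related in two ways: second cousins through their mothers (r = 1/32) and first cousins through their fathers (r = 1/8).
r = 1/32 + 1/8 = 0.15625.

0.15625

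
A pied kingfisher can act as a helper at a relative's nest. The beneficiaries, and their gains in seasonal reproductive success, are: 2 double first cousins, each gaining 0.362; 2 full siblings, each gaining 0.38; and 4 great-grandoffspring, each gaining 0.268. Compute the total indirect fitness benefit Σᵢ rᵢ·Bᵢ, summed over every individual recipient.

0.695

r to a double first cousin = 0.25 (double first cousins share both grandparent pairs — four paths of length 4: r = 4·(1/2)^4 = 1/4).
r to a full sibling = 1/2 (full sibs share both parents — two paths of length 2: r = 2·(1/2)^2 = 1/2).
r to a great-grandoffspring = 0.125 (three parent–offspring links: r = (1/2)^3 = 1/8).
Summing one r·B term per recipient: 2·0.25·0.362 + 2·0.5·0.38 + 4·0.125·0.268 = 0.695.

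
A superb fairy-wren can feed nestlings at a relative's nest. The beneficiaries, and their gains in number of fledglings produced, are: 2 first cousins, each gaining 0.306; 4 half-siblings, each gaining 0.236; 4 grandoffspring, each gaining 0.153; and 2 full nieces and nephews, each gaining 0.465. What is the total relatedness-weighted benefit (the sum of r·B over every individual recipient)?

r to a first cousin = 0.125 (first cousins share one grandparent pair — two paths of length 4: r = 2·(1/2)^4 = 1/8).
r to a half-sibling = 0.25 (half-sibs share one parent — one path of length 2: r = (1/2)^2 = 1/4).
r to a grandoffspring = 0.25 (two parent–offspring links: r = (1/2)^2 = 1/4).
r to a full niece or nephew = 0.25 (full aunt/uncle↔niece/nephew: two paths of length 3 through the shared grandparent pair: r = 2·(1/2)^3 = 1/4).
Summing one r·B term per recipient: 2·0.125·0.306 + 4·0.25·0.236 + 4·0.25·0.153 + 2·0.25·0.465 = 0.698.

0.698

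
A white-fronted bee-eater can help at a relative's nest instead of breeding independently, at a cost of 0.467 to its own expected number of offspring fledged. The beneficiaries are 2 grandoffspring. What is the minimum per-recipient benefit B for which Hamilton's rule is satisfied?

r to a grandoffspring = 1/4 (two parent–offspring links: r = (1/2)^2 = 1/4).
Hamilton's rule with n recipients of equal r: n·r·B > C, so B > C/(n·r) = 0.467/(2·0.25) = 0.934.

0.934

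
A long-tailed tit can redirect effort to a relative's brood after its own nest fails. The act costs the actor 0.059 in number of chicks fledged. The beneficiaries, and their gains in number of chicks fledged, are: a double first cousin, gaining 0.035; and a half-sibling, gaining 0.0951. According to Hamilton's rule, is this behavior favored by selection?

Hamilton's rule: the trait is favored when the sum of r·B over every recipient exceeds the actor's cost C.
r to a double first cousin = 1/4 (double first cousins share both grandparent pairs — four paths of length 4: r = 4·(1/2)^4 = 1/4).
r to a half-sibling = 0.25 (half-sibs share one parent — one path of length 2: r = (1/2)^2 = 1/4).
Summing one r·B term per recipient: 1·0.25·0.035 + 1·0.25·0.0951 = 0.032525.
0.032525 < 0.059: the indirect benefit is less than the cost.

No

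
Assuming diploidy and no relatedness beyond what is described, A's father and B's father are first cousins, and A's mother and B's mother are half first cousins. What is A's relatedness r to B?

Independent pedigree routes through distinct common ancestors add.
A and B are related in two ways: second cousins through their fathers (r = 1/32) and half second cousins through their mothers (r = 1/64).
r = 1/32 + 1/64 = 0.046875.

0.046875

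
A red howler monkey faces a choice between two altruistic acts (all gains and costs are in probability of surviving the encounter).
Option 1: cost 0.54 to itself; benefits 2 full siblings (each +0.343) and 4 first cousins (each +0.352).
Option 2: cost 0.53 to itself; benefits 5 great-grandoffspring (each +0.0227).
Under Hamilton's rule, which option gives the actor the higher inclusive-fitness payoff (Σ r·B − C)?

Option 1: r to a full sibling = 0.5.
Option 1: r to a first cousin = 0.125.
Option 1: Σ r·B − C = (2·0.5·0.343 + 4·0.125·0.352) − 0.54 = -0.021.
Option 2: r to a great-grandoffspring = 0.125.
Option 2: Σ r·B − C = (5·0.125·0.0227) − 0.53 = -0.5158125.
Option 1 has the higher net inclusive-fitness payoff.

Option 1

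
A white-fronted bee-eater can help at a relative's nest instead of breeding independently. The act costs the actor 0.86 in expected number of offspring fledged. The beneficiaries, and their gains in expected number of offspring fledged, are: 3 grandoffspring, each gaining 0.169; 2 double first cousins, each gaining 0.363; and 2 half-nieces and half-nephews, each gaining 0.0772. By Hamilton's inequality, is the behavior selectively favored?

Hamilton's rule: the trait is favored when the sum of r·B over every recipient exceeds the actor's cost C.
r to a grandoffspring = 1/4 (two parent–offspring links: r = (1/2)^2 = 1/4).
r to a double first cousin = 0.25 (double first cousins share both grandparent pairs — four paths of length 4: r = 4·(1/2)^4 = 1/4).
r to a half-niece or half-nephew = 0.125 (half-aunt/uncle↔niece/nephew: one path of length 3: r = (1/2)^3 = 1/8).
Summing one r·B term per recipient: 3·0.25·0.169 + 2·0.25·0.363 + 2·0.125·0.0772 = 0.32755.
0.32755 < 0.86: the indirect benefit is less than the cost.

No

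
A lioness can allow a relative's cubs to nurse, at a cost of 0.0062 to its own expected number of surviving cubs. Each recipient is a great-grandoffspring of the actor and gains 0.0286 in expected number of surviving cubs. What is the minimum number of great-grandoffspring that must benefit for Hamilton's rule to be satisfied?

2

r to a great-grandoffspring = 0.125 (three parent–offspring links: r = (1/2)^3 = 1/8).
Hamilton's rule: n·r·B > C  ⇒  n > C/(r·B) = 0.0062/(0.125·0.0286) = 1.734.
The smallest integer exceeding 1.734 is 2.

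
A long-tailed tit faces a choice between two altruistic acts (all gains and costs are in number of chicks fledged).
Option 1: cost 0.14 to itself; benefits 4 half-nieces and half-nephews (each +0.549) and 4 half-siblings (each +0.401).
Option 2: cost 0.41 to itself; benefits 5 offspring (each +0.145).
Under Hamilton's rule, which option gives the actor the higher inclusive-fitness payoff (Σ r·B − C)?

Option 1

Option 1: r to a half-niece or half-nephew = 0.125.
Option 1: r to a half-sibling = 0.25.
Option 1: Σ r·B − C = (4·0.125·0.549 + 4·0.25·0.401) − 0.14 = 0.5355.
Option 2: r to an offspring = 0.5.
Option 2: Σ r·B − C = (5·0.5·0.145) − 0.41 = -0.0475.
Option 1 has the higher net inclusive-fitness payoff.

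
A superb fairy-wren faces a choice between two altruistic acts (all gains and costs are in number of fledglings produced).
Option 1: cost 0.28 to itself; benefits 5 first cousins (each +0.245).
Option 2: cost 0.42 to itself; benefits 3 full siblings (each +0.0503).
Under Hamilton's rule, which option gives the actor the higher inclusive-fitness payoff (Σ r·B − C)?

Option 1: r to a first cousin = 0.125.
Option 1: Σ r·B − C = (5·0.125·0.245) − 0.28 = -0.126875.
Option 2: r to a full sibling = 0.5.
Option 2: Σ r·B − C = (3·0.5·0.0503) − 0.42 = -0.34455.
Option 1 has the higher net inclusive-fitness payoff.

Option 1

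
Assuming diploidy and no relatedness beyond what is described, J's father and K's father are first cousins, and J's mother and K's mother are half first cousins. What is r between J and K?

Wright's path rule: contributions from independent ancestry routes add.
J and K are related in two ways: second cousins through their fathers (r = 1/32) and half second cousins through their mothers (r = 1/64).
r = 1/32 + 1/64 = 0.046875.

0.046875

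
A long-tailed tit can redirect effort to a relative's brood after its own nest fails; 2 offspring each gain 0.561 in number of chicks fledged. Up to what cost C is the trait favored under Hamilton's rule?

0.561

r to an offspring = 0.5 (one parent–offspring link: r = (1/2)^1 = 1/2).
Hamilton's rule: n·r·B > C, so the trait is favored while C < n·r·B = 2·0.5·0.561 = 0.561.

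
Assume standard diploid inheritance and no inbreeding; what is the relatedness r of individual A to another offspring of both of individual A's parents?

Each parent–offspring link contributes a factor of 1/2, and independent paths through distinct common ancestors add.
Full sibs share both parents — two paths of length 2: r = 2·(1/2)^2 = 1/2.

0.5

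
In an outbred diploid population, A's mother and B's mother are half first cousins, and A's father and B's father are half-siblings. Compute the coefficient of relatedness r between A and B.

0.078125

Wright's path rule: contributions from independent ancestry routes add.
A and B are related in two ways: half second cousins through their mothers (r = 1/64) and half first cousins through their fathers (r = 1/16).
r = 1/64 + 1/16 = 0.078125.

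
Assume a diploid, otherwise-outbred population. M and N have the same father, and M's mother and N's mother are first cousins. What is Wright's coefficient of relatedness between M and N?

Relatedness sums over independent paths through distinct common ancestors.
M and N are related in two ways: half-sibs through their shared father (r = 1/4) and second cousins through their mothers (r = 1/32).
r = 1/4 + 1/32 = 0.28125.

0.28125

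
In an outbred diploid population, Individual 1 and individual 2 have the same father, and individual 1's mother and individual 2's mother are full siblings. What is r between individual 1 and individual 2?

Independent pedigree routes through distinct common ancestors add.
Individual 1 and individual 2 are related in two ways: half-sibs through their shared father (r = 1/4) and first cousins through their mothers (r = 1/8).
r = 1/4 + 1/8 = 0.375.

0.375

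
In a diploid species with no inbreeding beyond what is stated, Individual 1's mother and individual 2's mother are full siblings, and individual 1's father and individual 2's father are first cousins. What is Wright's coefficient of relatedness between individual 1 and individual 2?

0.15625

With two independent routes of shared ancestry, r is the sum of the two contributions.
Individual 1 and individual 2 are related in two ways: first cousins through their mothers (r = 1/8) and second cousins through their fathers (r = 1/32).
r = 1/8 + 1/32 = 0.15625.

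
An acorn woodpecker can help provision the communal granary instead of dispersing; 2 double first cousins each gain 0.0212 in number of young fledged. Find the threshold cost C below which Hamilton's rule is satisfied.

r to a double first cousin = 1/4 (double first cousins share both grandparent pairs — four paths of length 4: r = 4·(1/2)^4 = 1/4).
Hamilton's rule: n·r·B > C, so the trait is favored while C < n·r·B = 2·0.25·0.0212 = 0.0106.

0.0106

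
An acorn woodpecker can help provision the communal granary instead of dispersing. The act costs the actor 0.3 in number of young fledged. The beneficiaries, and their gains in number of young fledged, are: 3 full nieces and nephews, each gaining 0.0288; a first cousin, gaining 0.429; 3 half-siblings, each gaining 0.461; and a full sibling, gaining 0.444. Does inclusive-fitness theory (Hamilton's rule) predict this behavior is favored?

Yes

Hamilton's rule: the trait is favored when the sum of r·B over every recipient exceeds the actor's cost C.
r to a full niece or nephew = 0.25 (full aunt/uncle↔niece/nephew: two paths of length 3 through the shared grandparent pair: r = 2·(1/2)^3 = 1/4).
r to a first cousin = 0.125 (first cousins share one grandparent pair — two paths of length 4: r = 2·(1/2)^4 = 1/8).
r to a half-sibling = 0.25 (half-sibs share one parent — one path of length 2: r = (1/2)^2 = 1/4).
r to a full sibling = 1/2 (full sibs share both parents — two paths of length 2: r = 2·(1/2)^2 = 1/2).
Summing one r·B term per recipient: 3·0.25·0.0288 + 1·0.125·0.429 + 3·0.25·0.461 + 1·0.5·0.444 = 0.642975.
0.642975 > 0.3: the indirect benefit exceeds the cost.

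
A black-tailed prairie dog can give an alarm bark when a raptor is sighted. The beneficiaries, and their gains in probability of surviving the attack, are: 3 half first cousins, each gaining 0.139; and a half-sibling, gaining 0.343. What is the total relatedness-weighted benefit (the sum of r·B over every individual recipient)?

0.1118125

r to a half first cousin = 0.0625 (half first cousins share one grandparent — one path of length 4: r = (1/2)^4 = 1/16).
r to a half-sibling = 0.25 (half-sibs share one parent — one path of length 2: r = (1/2)^2 = 1/4).
Summing one r·B term per recipient: 3·0.0625·0.139 + 1·0.25·0.343 = 0.1118125.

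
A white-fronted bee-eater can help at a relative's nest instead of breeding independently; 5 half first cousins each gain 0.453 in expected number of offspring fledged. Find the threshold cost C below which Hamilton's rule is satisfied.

r to a half first cousin = 1/16 (half first cousins share one grandparent — one path of length 4: r = (1/2)^4 = 1/16).
Hamilton's rule: n·r·B > C, so the trait is favored while C < n·r·B = 5·0.0625·0.453 = 0.1415625.

0.1415625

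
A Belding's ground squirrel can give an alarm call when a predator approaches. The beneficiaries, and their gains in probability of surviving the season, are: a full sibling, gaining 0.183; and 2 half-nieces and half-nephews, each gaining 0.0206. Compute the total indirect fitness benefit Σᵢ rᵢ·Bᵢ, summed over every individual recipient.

r to a full sibling = 1/2 (full sibs share both parents — two paths of length 2: r = 2·(1/2)^2 = 1/2).
r to a half-niece or half-nephew = 0.125 (half-aunt/uncle↔niece/nephew: one path of length 3: r = (1/2)^3 = 1/8).
Summing one r·B term per recipient: 1·0.5·0.183 + 2·0.125·0.0206 = 0.09665.

0.09665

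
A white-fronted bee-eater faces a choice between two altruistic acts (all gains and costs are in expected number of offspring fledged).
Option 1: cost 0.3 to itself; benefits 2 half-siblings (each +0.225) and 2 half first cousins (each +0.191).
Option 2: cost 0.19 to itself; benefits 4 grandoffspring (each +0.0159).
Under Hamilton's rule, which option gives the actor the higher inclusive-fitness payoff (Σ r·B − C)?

Option 1

Option 1: r to a half-sibling = 0.25.
Option 1: r to a half first cousin = 0.0625.
Option 1: Σ r·B − C = (2·0.25·0.225 + 2·0.0625·0.191) − 0.3 = -0.163625.
Option 2: r to a grandoffspring = 0.25.
Option 2: Σ r·B − C = (4·0.25·0.0159) − 0.19 = -0.1741.
Option 1 has the higher net inclusive-fitness payoff.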